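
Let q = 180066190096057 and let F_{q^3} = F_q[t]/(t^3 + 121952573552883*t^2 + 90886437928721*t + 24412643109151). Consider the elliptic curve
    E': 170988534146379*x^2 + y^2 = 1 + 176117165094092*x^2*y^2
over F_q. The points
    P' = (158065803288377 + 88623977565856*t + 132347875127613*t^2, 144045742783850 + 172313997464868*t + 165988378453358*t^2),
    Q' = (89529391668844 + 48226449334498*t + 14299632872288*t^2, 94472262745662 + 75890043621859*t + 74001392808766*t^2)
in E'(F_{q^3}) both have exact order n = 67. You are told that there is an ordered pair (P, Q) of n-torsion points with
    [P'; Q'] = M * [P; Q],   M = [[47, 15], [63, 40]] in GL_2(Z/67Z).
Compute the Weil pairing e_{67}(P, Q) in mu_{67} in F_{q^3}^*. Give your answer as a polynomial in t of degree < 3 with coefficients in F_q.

44562127914476 + 167120309831093*t + 46141539223397*t^2

e_{67}(aP+bQ,cP+dQ) = e_{67}(P,Q)^(ad-bc); with (a,b,c,d)=(47,15,63,40) this gives the det-67 law.
det M = 47*40 - 15*63 = 935 = 64 (mod 67); 64^{-1} = 22 (mod 67).
Map (x,y)_Ed via u=(1+y)/(1-y), v=(1+y)/((1-y)x) to Montgomery A=143629972407931,B=55057302025965; then to (a',b')=(0,16320506323364).
Miller loop for e_{67} over F_{180066190096057^3}: bits of 67 = 1000011; 6 double steps + 2 add steps, l/v at each.
e_{67}(P',Q') = 169675032283281 + 212029678015*t + 89584114849681*t^2.
Finally e_{67}(P,Q) = 44562127914476 + 167120309831093*t + 46141539223397*t^2.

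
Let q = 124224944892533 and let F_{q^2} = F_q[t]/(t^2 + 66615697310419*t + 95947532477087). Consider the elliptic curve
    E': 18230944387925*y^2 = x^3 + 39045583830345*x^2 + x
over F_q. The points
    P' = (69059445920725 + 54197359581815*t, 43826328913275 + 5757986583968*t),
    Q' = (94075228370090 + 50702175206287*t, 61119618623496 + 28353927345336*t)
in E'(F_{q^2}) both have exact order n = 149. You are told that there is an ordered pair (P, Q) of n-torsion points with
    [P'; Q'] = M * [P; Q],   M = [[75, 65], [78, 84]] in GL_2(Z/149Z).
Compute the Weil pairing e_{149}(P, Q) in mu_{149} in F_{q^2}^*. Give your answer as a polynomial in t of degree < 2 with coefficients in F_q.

64569751274364 + 35684162279739*t

e_{149}(aP+bQ,cP+dQ) = e_{149}(P,Q)^(ad-bc); with (a,b,c,d)=(75,65,78,84) this gives the det-149 law.
det M = 75*84 - 65*78 = 1230 = 38 (mod 149); 38^{-1} = 51 (mod 149).
Set x_W=35484989703670*u+99349306616770, y_W=35484989703670*v; then E': y_W^2=x_W^3+25505295473011*x_W+63708237746772.
Build f_{149,P'} and f_{149,Q'} via the 8-bit ladder of 149=10010101_2; evaluate at shifted divisors; quotient in F_{124224944892533^2}.
Miller gives e_{149}(P',Q') = 19643791554304 + 37312837354596*t in F_{124224944892533^2}.
Finally e_{149}(P,Q) = 64569751274364 + 35684162279739*t.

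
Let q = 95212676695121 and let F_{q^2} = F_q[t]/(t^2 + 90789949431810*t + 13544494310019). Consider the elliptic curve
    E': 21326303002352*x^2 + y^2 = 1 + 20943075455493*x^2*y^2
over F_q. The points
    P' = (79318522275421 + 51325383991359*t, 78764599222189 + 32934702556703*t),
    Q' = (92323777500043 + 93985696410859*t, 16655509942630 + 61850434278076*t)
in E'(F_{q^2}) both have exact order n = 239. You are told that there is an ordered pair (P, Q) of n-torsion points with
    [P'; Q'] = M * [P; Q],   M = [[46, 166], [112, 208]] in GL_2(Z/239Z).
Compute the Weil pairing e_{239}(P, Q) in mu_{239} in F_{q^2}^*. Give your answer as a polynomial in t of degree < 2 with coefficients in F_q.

67483944688247 + 34089503839492*t

Alternating bilinearity on E[239] (values in mu_{239} in F_{95212676695121^2}) gives e(P',Q') = e(P,Q)^det(M).
So e_{239}(P,Q) = e_{239}(P',Q')^{136}, since 58*136 = 1 mod 239.
Edwards->Montgomery: u=(1+y)/(1-y), v=u/x -> 94645407770225v^2=u^3+2629753016250u^2+u; then x_W=23898976060495u+86388793655575: y^2=x^3+28148282496356*x+15004085125117.
n = 239 = (11101111)_2 (8 bits, wt 7); accumulate f_{239,P'}(Q'+S)/f_{239,P'}(S) along the 7-step ladder.
e_{239}(P',Q') = 9344967154399 + 2179380613256*t.
(9344967154399 + 2179380613256*t)^{136} mod (95212676695121,f) = 67483944688247 + 34089503839492*t.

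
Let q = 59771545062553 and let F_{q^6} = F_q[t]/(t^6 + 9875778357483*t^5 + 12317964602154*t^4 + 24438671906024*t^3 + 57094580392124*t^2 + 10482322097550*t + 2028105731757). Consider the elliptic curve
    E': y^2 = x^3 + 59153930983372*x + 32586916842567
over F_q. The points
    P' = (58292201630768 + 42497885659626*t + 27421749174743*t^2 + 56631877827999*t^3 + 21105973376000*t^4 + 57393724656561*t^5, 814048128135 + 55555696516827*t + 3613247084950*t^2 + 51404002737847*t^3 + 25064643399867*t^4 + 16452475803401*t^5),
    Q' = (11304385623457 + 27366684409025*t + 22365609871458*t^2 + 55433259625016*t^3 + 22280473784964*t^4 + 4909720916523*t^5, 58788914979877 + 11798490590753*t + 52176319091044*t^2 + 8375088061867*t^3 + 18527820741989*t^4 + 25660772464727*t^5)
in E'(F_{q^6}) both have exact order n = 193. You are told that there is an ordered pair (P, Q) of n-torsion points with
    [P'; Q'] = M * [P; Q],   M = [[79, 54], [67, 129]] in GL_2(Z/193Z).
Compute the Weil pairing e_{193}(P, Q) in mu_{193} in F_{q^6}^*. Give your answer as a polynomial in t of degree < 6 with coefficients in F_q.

41165106687365 + 26788425360148*t + 8580663602982*t^2 + 6024986956796*t^3 + 12217052275606*t^4 + 18243991482115*t^5

The 193-Weil pairing on E[193] over F_{59771545062553} is alternating-bilinear: e_{193}(P',Q') = e_{193}(P,Q)^det(M).
Inverting 11 mod 193: 158. Thus e_{193}(P,Q) = e(P',Q')^{158}.
8-bit Miller (11000001) on E'/F_{59771545062553} with a'=59153930983372, b'=32586916842567: accumulate tangent/chord ratios at Q'+S and P'+S'.
e_{193}(P',Q') = 46943851773802 + 52294423405879*t + 18285685364839*t^2 + 11424895546539*t^3 + 49022577286033*t^4 + 31570895914934*t^5.
Raise to 158: e(P,Q) = 41165106687365 + 26788425360148*t + 8580663602982*t^2 + 6024986956796*t^3 + 12217052275606*t^4 + 18243991482115*t^5 in mu_{193}.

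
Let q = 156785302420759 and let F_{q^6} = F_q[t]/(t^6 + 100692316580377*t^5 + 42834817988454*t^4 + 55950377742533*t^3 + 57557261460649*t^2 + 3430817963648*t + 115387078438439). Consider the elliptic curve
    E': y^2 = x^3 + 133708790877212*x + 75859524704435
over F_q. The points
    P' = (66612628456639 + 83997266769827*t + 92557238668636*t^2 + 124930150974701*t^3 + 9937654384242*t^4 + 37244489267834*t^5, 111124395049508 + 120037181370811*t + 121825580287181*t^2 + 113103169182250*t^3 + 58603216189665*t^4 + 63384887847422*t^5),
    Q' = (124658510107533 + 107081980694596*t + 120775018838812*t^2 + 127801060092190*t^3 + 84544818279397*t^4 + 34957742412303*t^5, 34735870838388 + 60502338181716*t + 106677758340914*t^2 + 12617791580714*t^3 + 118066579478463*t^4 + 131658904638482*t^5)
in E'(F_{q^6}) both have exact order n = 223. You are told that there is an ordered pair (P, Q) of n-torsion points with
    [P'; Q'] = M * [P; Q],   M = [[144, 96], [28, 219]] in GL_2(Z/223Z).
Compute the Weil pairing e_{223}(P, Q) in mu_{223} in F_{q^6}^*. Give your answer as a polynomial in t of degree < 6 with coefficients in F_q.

e_{223}(aP+bQ,cP+dQ) = e_{223}(P,Q)^(ad-bc); with (a,b,c,d)=(144,96,28,219) this gives the det-223 law.
Inverting 81 mod 223: 212. Thus e_{223}(P,Q) = e(P',Q')^{212}.
Double-and-add over 11011111: 8-1 doublings, 7-1 additions; each step l_{T,T}/v_{2T} or l_{T,P'}/v at Q'+S for random S.
The quotient is 88191234596353 + 61976995678590*t + 91666170782878*t^2 + 108106820116286*t^3 + 61227840896789*t^4 + 100238469945731*t^5.
Thus e_{223}(P,Q) = 107459305539994 + 123945221848162*t + 74519087034916*t^2 + 84854416592698*t^3 + 137367609429274*t^4 + 116323571582099*t^5.

107459305539994 + 123945221848162*t + 74519087034916*t^2 + 84854416592698*t^3 + 137367609429274*t^4 + 116323571582099*t^5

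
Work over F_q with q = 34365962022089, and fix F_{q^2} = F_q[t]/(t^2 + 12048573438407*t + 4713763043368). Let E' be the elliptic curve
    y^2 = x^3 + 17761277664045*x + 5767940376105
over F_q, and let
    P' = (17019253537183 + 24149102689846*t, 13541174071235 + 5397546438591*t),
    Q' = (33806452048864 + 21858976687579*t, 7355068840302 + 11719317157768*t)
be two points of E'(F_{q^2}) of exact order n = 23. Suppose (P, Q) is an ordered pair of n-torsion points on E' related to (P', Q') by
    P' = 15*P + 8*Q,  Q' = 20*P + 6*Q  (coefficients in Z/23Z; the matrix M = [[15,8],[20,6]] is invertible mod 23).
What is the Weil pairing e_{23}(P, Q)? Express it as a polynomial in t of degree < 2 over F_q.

21701056579077 + 16963729388834*t

Since e_{23}(P,P)=e_{23}(Q,Q)=1 and e_{23}(Q,P)=e_{23}(P,Q)^{-1}, expanding e_{23}(15*P + 8*Q,20*P + 6*Q) leaves e(P,Q)^det(M).
det M = 15*6 - 8*20 = -70 = 22 (mod 23); 22^{-1} = 22 (mod 23).
5-bit Miller (10111) on E'/F_{34365962022089} with a'=17761277664045, b'=5767940376105: accumulate tangent/chord ratios at Q'+S and P'+S'.
e_{23}(P',Q') = 22477867514084 + 17402232633255*t.
Raise to 22: e(P,Q) = 21701056579077 + 16963729388834*t in mu_{23}.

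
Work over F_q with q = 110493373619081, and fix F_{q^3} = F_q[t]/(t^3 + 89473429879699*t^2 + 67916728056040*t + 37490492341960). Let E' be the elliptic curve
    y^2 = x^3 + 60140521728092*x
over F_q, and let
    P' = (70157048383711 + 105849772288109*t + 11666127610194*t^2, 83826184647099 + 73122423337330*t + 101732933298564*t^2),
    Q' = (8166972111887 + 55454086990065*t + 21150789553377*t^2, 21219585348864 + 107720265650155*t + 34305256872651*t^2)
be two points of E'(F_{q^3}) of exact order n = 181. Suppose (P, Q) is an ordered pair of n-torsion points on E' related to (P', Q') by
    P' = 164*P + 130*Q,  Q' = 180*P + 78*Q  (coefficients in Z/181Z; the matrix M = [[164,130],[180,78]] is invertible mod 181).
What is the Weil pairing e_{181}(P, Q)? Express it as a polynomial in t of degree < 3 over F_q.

11082514282482 + 65928278445687*t + 67213302669212*t^2

Under M = [[164,130],[180,78]] in GL_2(Z/181), e_{181}(P',Q') = e_{181}(P,Q)^(164*78-130*180 mod 181).
det(M) mod 181 = 71; its inverse in (Z/181)^* is 51 (check: 71*51 mod 181 = 1).
n = 181 = (10110101)_2 (8 bits, wt 5); accumulate f_{181,P'}(Q'+S)/f_{181,P'}(S) along the 7-step ladder.
So e_{181}(P',Q') = 88214705001899 + 32036872770895*t + 92672341956012*t^2.
e_{181}(P,Q) = (88214705001899 + 32036872770895*t + 92672341956012*t^2)^{51} = 11082514282482 + 65928278445687*t + 67213302669212*t^2.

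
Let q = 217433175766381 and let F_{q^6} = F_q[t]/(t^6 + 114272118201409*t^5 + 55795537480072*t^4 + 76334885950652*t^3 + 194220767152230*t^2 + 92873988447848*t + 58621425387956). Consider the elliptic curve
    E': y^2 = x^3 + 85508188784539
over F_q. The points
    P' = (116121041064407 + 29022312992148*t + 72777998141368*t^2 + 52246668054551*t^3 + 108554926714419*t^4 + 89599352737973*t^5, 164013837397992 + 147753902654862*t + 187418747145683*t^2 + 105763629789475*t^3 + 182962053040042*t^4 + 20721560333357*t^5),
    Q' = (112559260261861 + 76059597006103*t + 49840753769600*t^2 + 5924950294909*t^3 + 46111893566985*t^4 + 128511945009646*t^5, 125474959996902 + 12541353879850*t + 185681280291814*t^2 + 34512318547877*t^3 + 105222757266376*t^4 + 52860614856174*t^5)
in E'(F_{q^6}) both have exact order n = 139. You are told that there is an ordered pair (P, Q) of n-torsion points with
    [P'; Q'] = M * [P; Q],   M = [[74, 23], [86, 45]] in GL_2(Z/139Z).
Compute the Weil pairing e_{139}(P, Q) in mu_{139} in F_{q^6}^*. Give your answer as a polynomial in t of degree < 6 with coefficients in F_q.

e_{139} is bilinear + alternating on E[139], so e_{139}(74*P + 23*Q, 86*P + 45*Q) = e_{139}(P,Q)^(74*45-23*86).
det M = 74*45 - 23*86 = 1352 = 101 (mod 139); 101^{-1} = 128 (mod 139).
Double-and-add over 10001011: 8-1 doublings, 4-1 additions; each step l_{T,T}/v_{2T} or l_{T,P'}/v at Q'+S for random S.
The quotient is 47112532051242 + 17929751131054*t + 173839464262092*t^2 + 82390612151108*t^3 + 73086089082852*t^4 + 69914453460732*t^5.
Hence e(P,Q) = 136484031213366 + 43404752231116*t + 213000688583950*t^2 + 4932793740290*t^3 + 119667841925755*t^4 + 44718730442652*t^5 in F_{217433175766381^6}^*.

136484031213366 + 43404752231116*t + 213000688583950*t^2 + 4932793740290*t^3 + 119667841925755*t^4 + 44718730442652*t^5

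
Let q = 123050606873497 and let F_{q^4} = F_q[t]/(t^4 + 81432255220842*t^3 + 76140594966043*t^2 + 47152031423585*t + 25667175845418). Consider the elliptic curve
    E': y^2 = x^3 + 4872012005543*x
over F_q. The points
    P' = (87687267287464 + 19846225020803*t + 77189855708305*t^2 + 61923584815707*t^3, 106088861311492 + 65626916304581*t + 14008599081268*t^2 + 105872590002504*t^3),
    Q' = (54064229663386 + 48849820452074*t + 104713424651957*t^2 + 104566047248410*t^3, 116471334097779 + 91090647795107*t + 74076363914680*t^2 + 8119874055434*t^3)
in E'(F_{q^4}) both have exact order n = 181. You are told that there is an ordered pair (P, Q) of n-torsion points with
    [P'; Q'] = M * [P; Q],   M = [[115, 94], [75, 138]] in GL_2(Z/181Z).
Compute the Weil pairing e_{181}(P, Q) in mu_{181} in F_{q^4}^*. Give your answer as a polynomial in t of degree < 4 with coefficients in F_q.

41097547484943 + 41587493337632*t + 117474999679107*t^2 + 71165847561477*t^3

Since e_{181}(P,P)=e_{181}(Q,Q)=1 and e_{181}(Q,P)=e_{181}(P,Q)^{-1}, expanding e_{181}(115*P + 94*Q,75*P + 138*Q) leaves e(P,Q)^det(M).
det(M) mod 181 = 132; its inverse in (Z/181)^* is 48 (check: 132*48 mod 181 = 1).
n = 181 = (10110101)_2 (8 bits, wt 5); accumulate f_{181,P'}(Q'+S)/f_{181,P'}(S) along the 7-step ladder.
So e_{181}(P',Q') = 60950120399699 + 28490261539302*t + 11003811031120*t^2 + 65722049480044*t^3.
Hence e(P,Q) = 41097547484943 + 41587493337632*t + 117474999679107*t^2 + 71165847561477*t^3 in F_{123050606873497^4}^*.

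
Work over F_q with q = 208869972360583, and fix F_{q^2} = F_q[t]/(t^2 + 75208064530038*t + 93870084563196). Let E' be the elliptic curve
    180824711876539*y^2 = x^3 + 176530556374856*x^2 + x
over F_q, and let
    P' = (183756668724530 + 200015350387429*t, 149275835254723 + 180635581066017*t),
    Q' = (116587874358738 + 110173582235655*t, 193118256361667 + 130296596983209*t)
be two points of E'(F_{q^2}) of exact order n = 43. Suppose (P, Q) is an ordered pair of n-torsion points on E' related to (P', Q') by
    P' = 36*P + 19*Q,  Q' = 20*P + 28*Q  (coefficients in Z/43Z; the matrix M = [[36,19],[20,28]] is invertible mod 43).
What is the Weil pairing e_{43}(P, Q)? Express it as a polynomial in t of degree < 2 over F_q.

145208477232638 + 160073763581183*t

The 43-Weil pairing on E[43] over F_{208869972360583} is alternating-bilinear: e_{43}(P',Q') = e_{43}(P,Q)^det(M).
det M = 36*28 - 19*20 = 628 = 26 (mod 43); 26^{-1} = 5 (mod 43).
Montgomery->Weierstrass: x_W = 102975719726168*x+196863374277463, y_W=102975719726168*y on F_{208869972360583}; lands on y^2=x^3+48787868708542*x+64399410672188.
n = 43 = (101011)_2 (6 bits, wt 4); accumulate f_{43,P'}(Q'+S)/f_{43,P'}(S) along the 5-step ladder.
e_{43}(P',Q') = 15785643520152 + 140697905874019*t.
Thus e_{43}(P,Q) = 145208477232638 + 160073763581183*t.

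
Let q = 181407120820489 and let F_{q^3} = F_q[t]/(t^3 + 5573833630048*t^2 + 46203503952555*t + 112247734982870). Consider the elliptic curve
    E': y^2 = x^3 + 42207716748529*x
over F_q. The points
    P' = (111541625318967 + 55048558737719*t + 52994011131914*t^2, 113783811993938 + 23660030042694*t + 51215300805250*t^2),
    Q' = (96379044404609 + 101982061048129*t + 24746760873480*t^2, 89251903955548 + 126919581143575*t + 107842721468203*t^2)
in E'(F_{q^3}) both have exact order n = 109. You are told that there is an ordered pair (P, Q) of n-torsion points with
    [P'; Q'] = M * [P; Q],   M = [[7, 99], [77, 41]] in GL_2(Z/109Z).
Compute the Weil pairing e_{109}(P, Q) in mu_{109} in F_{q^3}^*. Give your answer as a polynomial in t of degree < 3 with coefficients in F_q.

87500349167634 + 107576100316831*t + 123557755530651*t^2

e_{109} is bilinear + alternating on E[109], so e_{109}(7*P + 99*Q, 77*P + 41*Q) = e_{109}(P,Q)^(7*41-99*77).
Inverting 76 mod 109: 33. Thus e_{109}(P,Q) = e(P',Q')^{33}.
Build f_{109,P'} and f_{109,Q'} via the 7-bit ladder of 109=1101101_2; evaluate at shifted divisors; quotient in F_{181407120820489^3}.
Miller gives e_{109}(P',Q') = 90696344182569 + 27713570021510*t + 179227777981686*t^2 in F_{181407120820489^3}.
Hence e(P,Q) = 87500349167634 + 107576100316831*t + 123557755530651*t^2 in F_{181407120820489^3}^*.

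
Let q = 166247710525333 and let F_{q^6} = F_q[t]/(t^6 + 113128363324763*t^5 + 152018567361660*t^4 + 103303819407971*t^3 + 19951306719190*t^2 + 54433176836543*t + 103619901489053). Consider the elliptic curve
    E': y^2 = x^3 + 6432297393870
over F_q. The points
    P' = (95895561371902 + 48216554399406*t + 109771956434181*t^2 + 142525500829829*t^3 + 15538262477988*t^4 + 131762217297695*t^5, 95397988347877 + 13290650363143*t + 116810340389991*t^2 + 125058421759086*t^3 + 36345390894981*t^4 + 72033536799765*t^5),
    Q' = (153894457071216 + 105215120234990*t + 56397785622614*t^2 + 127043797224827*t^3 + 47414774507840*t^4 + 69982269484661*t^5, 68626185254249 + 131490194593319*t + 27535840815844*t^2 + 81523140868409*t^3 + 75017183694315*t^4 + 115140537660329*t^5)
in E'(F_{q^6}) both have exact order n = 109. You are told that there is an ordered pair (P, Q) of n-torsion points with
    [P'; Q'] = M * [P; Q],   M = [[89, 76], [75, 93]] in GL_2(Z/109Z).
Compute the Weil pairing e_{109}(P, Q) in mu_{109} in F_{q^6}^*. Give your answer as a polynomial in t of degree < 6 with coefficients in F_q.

54784053338294 + 83807436640296*t + 82795777504157*t^2 + 97257542227559*t^3 + 74796273025680*t^4 + 87902573869946*t^5

e_{109} is bilinear + alternating on E[109], so e_{109}(89*P + 76*Q, 75*P + 93*Q) = e_{109}(P,Q)^(89*93-76*75).
det M = 89*93 - 76*75 = 2577 = 70 (mod 109); 70^{-1} = 95 (mod 109).
Run Miller on y^2=x^3+6432297393870 over F_{166247710525333}: ladder 1101101 (7 bits); e = f_P(D_Q)/f_Q(D_P).
Miller gives e_{109}(P',Q') = 72768100136866 + 145877028920970*t + 154193752104671*t^2 + 50109496711951*t^3 + 145188875944816*t^4 + 49944142516769*t^5 in F_{166247710525333^6}.
(72768100136866 + 145877028920970*t + 154193752104671*t^2 + 50109496711951*t^3 + 145188875944816*t^4 + 49944142516769*t^5)^{95} mod (166247710525333,f) = 54784053338294 + 83807436640296*t + 82795777504157*t^2 + 97257542227559*t^3 + 74796273025680*t^4 + 87902573869946*t^5.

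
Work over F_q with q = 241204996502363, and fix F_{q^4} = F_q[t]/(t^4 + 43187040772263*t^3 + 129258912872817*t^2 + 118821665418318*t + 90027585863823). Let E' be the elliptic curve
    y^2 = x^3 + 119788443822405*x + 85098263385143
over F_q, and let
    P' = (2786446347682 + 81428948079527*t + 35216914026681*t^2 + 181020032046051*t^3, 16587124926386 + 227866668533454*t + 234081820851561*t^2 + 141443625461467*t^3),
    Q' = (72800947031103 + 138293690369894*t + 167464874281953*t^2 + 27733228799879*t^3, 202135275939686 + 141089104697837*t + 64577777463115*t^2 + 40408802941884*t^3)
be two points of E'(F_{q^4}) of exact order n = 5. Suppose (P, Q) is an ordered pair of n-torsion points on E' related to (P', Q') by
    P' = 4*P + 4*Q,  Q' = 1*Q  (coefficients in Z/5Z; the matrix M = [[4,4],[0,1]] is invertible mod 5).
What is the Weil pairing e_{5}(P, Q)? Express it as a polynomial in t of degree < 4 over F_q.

136392723368655 + 3066151920605*t + 240389316290187*t^2 + 56241807925538*t^3

Since e_{5}(P,P)=e_{5}(Q,Q)=1 and e_{5}(Q,P)=e_{5}(P,Q)^{-1}, expanding e_{5}(4*P + 4*Q,1*Q) leaves e(P,Q)^det(M).
Hence e(P,Q) = e(P',Q')^{4} where 4 = 4^{-1} mod 5.
Double-and-add over 101: 3-1 doublings, 2-1 additions; each step l_{T,T}/v_{2T} or l_{T,P'}/v at Q'+S for random S.
e_{5}(P',Q') = 57880472547903 + 138056435599992*t + 10014663061888*t^2 + 106321958797036*t^3.
e_{5}(P,Q) = (57880472547903 + 138056435599992*t + 10014663061888*t^2 + 106321958797036*t^3)^{4} = 136392723368655 + 3066151920605*t + 240389316290187*t^2 + 56241807925538*t^3.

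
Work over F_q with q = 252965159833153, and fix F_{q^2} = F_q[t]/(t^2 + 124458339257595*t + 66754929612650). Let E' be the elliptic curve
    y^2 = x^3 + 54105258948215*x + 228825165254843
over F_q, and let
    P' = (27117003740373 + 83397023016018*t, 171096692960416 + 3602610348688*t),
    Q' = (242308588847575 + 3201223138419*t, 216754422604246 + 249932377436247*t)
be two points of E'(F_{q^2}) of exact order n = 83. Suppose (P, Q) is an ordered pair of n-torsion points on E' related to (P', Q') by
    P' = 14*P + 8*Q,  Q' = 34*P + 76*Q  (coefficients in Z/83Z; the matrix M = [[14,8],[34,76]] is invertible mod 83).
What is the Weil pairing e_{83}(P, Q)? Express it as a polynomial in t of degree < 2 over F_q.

Under M = [[14,8],[34,76]] in GL_2(Z/83), e_{83}(P',Q') = e_{83}(P,Q)^(14*76-8*34 mod 83).
14*76 - 8*34 = 792; reduced mod 83: det = 45, inverse 24.
n = 83 = (1010011)_2 (7 bits, wt 4); accumulate f_{83,P'}(Q'+S)/f_{83,P'}(S) along the 6-step ladder.
Miller gives e_{83}(P',Q') = 47879824693492 + 32761447373021*t in F_{252965159833153^2}.
Hence e(P,Q) = 183087824561111 + 55738583300755*t in F_{252965159833153^2}^*.

183087824561111 + 55738583300755*t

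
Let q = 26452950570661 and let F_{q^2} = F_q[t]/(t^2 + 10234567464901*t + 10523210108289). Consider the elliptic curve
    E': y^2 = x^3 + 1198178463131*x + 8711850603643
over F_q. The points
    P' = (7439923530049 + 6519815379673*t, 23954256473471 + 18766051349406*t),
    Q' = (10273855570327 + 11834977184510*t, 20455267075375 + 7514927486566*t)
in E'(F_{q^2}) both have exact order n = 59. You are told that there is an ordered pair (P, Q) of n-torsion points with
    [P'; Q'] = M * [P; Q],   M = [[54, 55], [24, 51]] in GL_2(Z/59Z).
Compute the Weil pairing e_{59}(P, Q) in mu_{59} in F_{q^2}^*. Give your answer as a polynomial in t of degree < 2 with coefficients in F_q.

5203154520287 + 12481862517386*t

e_{59}(aP+bQ,cP+dQ) = e_{59}(P,Q)^(ad-bc); with (a,b,c,d)=(54,55,24,51) this gives the det-59 law.
det M = 54*51 - 55*24 = 1434 = 18 (mod 59); 18^{-1} = 23 (mod 59).
Build f_{59,P'} and f_{59,Q'} via the 6-bit ladder of 59=111011_2; evaluate at shifted divisors; quotient in F_{26452950570661^2}.
The quotient is 9607954905212 + 9974279358737*t.
e_{59}(P,Q) = (9607954905212 + 9974279358737*t)^{23} = 5203154520287 + 12481862517386*t.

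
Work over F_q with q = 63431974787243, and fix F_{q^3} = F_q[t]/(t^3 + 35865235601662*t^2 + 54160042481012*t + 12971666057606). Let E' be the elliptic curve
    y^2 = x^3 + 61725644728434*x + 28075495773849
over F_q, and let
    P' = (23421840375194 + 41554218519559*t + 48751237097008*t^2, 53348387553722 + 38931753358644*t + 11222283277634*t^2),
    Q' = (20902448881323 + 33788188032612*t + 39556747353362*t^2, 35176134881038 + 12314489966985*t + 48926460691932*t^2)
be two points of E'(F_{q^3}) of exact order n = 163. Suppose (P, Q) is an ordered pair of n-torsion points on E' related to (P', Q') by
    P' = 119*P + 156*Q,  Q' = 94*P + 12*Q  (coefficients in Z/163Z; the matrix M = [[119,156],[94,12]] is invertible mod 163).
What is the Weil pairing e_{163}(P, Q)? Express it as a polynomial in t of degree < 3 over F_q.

e_{163}(aP+bQ,cP+dQ) = e_{163}(P,Q)^(ad-bc); with (a,b,c,d)=(119,156,94,12) this gives the det-163 law.
det(M) mod 163 = 130; its inverse in (Z/163)^* is 79 (check: 130*79 mod 163 = 1).
n = 163 = (10100011)_2 (8 bits, wt 4); accumulate f_{163,P'}(Q'+S)/f_{163,P'}(S) along the 7-step ladder.
f_P(D_Q)/f_Q(D_P) = 19921321493852 + 22997327662217*t + 15939182903968*t^2.
(19921321493852 + 22997327662217*t + 15939182903968*t^2)^{79} mod (63431974787243,f) = 56475582202801 + 11279980665028*t + 15899235441535*t^2.

56475582202801 + 11279980665028*t + 15899235441535*t^2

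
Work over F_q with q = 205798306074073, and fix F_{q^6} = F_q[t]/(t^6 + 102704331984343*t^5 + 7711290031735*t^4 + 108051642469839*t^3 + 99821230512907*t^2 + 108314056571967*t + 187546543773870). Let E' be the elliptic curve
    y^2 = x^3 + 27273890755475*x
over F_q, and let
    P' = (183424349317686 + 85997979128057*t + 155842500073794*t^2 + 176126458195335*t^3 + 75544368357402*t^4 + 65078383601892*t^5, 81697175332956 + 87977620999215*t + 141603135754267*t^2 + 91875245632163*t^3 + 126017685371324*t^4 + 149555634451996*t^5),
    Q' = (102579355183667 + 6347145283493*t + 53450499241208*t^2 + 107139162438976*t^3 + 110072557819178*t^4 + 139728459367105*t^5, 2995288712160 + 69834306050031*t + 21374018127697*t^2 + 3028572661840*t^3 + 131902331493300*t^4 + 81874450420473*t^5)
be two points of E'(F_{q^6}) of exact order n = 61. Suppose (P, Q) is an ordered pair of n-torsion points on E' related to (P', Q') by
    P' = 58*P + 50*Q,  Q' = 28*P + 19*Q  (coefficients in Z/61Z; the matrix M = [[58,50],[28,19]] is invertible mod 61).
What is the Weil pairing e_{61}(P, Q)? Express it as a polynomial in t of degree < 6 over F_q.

151266633253298 + 148064581582017*t + 50687654892540*t^2 + 47748060880317*t^3 + 108433646139*t^4 + 30119606242292*t^5

e_{61} is bilinear + alternating on E[61], so e_{61}(58*P + 50*Q, 28*P + 19*Q) = e_{61}(P,Q)^(58*19-50*28).
det M = 58*19 - 50*28 = -298 = 7 (mod 61); 7^{-1} = 35 (mod 61).
6-bit Miller (111101) on E'/F_{205798306074073} with a'=27273890755475, b'=0: accumulate tangent/chord ratios at Q'+S and P'+S'.
e_{61}(P',Q') = 42048700623173 + 191147431204978*t + 168869132541941*t^2 + 59321045724486*t^3 + 57777339346386*t^4 + 10201484166371*t^5.
Thus e_{61}(P,Q) = 151266633253298 + 148064581582017*t + 50687654892540*t^2 + 47748060880317*t^3 + 108433646139*t^4 + 30119606242292*t^5.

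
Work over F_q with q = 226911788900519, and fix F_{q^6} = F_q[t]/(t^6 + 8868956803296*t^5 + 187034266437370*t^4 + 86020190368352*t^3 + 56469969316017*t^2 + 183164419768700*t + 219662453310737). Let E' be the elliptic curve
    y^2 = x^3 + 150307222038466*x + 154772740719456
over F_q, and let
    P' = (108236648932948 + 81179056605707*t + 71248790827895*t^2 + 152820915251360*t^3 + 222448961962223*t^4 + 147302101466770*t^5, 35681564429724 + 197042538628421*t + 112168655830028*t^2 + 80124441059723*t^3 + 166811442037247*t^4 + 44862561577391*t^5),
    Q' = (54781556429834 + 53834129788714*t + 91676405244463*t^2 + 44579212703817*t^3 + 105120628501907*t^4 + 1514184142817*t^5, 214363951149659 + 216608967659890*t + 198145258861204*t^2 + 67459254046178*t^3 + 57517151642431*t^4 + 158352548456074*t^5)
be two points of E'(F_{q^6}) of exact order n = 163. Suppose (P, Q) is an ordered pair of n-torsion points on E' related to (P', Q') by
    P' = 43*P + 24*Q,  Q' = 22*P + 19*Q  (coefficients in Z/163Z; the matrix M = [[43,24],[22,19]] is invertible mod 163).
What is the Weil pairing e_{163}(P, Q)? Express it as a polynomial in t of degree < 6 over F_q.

e_{163}(aP+bQ,cP+dQ) = e_{163}(P,Q)^(ad-bc); with (a,b,c,d)=(43,24,22,19) this gives the det-163 law.
43*19 - 24*22 = 289; reduced mod 163: det = 126, inverse 22.
Miller loop for e_{163} over F_{226911788900519^6}: bits of 163 = 10100011; 7 double steps + 3 add steps, l/v at each.
Miller gives e_{163}(P',Q') = 215040078321135 + 72271657916660*t + 209283546428952*t^2 + 174633267073906*t^3 + 90921315789039*t^4 + 202485566277929*t^5 in F_{226911788900519^6}.
e_{163}(P,Q) = (215040078321135 + 72271657916660*t + 209283546428952*t^2 + 174633267073906*t^3 + 90921315789039*t^4 + 202485566277929*t^5)^{22} = 43450864568123 + 138406800162508*t + 128531783900227*t^2 + 136496563223550*t^3 + 96795544501559*t^4 + 182844287248489*t^5.

43450864568123 + 138406800162508*t + 128531783900227*t^2 + 136496563223550*t^3 + 96795544501559*t^4 + 182844287248489*t^5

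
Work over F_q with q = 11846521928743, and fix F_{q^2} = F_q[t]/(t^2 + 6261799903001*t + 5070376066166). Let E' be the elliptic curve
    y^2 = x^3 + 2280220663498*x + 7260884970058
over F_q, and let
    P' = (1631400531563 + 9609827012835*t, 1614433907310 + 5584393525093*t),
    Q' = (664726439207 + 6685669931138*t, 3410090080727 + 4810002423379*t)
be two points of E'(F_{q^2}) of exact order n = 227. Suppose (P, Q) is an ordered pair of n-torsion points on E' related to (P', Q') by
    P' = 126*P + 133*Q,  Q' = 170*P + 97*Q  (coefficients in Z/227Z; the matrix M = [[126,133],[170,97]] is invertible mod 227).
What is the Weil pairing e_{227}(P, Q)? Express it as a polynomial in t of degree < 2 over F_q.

Under M = [[126,133],[170,97]] in GL_2(Z/227), e_{227}(P',Q') = e_{227}(P,Q)^(126*97-133*170 mod 227).
Inverting 54 mod 227: 206. Thus e_{227}(P,Q) = e(P',Q')^{206}.
8-bit Miller (11100011) on E'/F_{11846521928743} with a'=2280220663498, b'=7260884970058: accumulate tangent/chord ratios at Q'+S and P'+S'.
Result: e(P',Q') = 1547859607159 + 11615857491482*t.
Raise to 206: e(P,Q) = 10379696719355 + 3015274991119*t in mu_{227}.

10379696719355 + 3015274991119*t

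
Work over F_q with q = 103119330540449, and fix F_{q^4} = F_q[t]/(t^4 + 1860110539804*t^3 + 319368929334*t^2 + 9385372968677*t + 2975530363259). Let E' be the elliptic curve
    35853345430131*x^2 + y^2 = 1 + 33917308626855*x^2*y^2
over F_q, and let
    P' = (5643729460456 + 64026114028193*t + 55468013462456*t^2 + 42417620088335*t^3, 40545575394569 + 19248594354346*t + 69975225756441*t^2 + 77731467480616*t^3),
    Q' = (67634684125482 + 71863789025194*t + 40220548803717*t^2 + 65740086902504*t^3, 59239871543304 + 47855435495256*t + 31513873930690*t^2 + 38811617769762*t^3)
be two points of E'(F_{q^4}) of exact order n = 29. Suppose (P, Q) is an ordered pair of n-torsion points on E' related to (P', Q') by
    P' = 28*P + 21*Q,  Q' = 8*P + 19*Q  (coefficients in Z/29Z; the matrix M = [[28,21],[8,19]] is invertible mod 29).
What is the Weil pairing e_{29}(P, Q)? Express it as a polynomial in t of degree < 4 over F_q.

21876094924415 + 8411363301820*t + 72422614341574*t^2 + 101939500893490*t^3

Alternating bilinearity on E[29] (values in mu_{29} in F_{103119330540449^4}) gives e(P',Q') = e(P,Q)^det(M).
28*19 - 21*8 = 364; reduced mod 29: det = 16, inverse 20.
Map (x,y)_Ed via u=(1+y)/(1-y), v=(1+y)/((1-y)x) to Montgomery A=9576792052635,B=31449282238808; then to (a',b')=(45528996156197,0).
Double-and-add over 11101: 5-1 doublings, 4-1 additions; each step l_{T,T}/v_{2T} or l_{T,P'}/v at Q'+S for random S.
The quotient is 94702959592777 + 81787480285673*t + 14964898597786*t^2 + 31152626108770*t^3.
Hence e(P,Q) = 21876094924415 + 8411363301820*t + 72422614341574*t^2 + 101939500893490*t^3 in F_{103119330540449^4}^*.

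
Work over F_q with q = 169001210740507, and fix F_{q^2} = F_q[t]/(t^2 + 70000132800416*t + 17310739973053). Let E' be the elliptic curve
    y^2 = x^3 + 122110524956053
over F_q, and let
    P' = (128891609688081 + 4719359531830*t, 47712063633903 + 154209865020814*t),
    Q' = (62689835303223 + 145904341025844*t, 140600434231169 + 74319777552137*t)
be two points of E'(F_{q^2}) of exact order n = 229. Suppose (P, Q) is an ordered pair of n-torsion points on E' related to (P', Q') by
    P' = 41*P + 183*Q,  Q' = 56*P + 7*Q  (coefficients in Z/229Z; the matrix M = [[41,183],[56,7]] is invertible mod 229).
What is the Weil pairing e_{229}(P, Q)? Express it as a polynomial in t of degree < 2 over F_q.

7876374967226 + 77586847105078*t

Since e_{229}(P,P)=e_{229}(Q,Q)=1 and e_{229}(Q,P)=e_{229}(P,Q)^{-1}, expanding e_{229}(41*P + 183*Q,56*P + 7*Q) leaves e(P,Q)^det(M).
41*7 - 183*56 = -9961; reduced mod 229: det = 115, inverse 2.
Double-and-add over 11100101: 8-1 doublings, 5-1 additions; each step l_{T,T}/v_{2T} or l_{T,P'}/v at Q'+S for random S.
Miller gives e_{229}(P',Q') = 115107076247562 + 51426622263736*t in F_{169001210740507^2}.
Hence e(P,Q) = 7876374967226 + 77586847105078*t in F_{169001210740507^2}^*.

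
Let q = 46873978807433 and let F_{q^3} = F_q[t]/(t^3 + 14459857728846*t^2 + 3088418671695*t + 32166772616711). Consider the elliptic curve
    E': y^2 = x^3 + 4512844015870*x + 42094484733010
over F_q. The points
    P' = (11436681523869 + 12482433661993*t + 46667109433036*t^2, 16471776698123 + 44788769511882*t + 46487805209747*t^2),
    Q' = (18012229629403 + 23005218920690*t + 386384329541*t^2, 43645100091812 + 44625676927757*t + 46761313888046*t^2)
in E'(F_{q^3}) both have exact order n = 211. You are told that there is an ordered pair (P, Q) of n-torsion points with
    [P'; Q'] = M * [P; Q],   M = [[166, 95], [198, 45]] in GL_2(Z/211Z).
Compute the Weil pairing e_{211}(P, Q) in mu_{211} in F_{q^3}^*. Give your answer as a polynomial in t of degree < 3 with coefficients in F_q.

11053230475693 + 30502686983672*t + 30485301136262*t^2

e_{211}(aP+bQ,cP+dQ) = e_{211}(P,Q)^(ad-bc); with (a,b,c,d)=(166,95,198,45) this gives the det-211 law.
166*45 - 95*198 = -11340; reduced mod 211: det = 54, inverse 43.
Miller loop for e_{211} over F_{46873978807433^3}: bits of 211 = 11010011; 7 double steps + 4 add steps, l/v at each.
Result: e(P',Q') = 3610880126406 + 32967203906420*t + 18704361045260*t^2.
Thus e_{211}(P,Q) = 11053230475693 + 30502686983672*t + 30485301136262*t^2.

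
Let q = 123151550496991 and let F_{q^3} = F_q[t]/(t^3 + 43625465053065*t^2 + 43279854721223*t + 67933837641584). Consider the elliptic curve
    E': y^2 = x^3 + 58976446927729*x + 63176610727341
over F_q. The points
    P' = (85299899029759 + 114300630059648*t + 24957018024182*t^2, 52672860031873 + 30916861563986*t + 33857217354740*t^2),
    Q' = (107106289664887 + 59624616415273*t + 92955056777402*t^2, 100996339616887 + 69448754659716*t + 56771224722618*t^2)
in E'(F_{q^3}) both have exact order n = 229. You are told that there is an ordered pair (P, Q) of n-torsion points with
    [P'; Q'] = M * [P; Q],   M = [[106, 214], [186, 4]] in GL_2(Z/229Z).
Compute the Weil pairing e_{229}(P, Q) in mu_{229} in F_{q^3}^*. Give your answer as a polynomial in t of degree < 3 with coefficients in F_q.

Alternating bilinearity on E[229] (values in mu_{229} in F_{123151550496991^3}) gives e(P',Q') = e(P,Q)^det(M).
det M = 106*4 - 214*186 = -39380 = 8 (mod 229); 8^{-1} = 86 (mod 229).
Double-and-add over 11100101: 8-1 doublings, 5-1 additions; each step l_{T,T}/v_{2T} or l_{T,P'}/v at Q'+S for random S.
f_P(D_Q)/f_Q(D_P) = 1491032229429 + 79763328733022*t + 8824659940178*t^2.
Finally e_{229}(P,Q) = 24528565276296 + 76309588007241*t + 56189883835055*t^2.

24528565276296 + 76309588007241*t + 56189883835055*t^2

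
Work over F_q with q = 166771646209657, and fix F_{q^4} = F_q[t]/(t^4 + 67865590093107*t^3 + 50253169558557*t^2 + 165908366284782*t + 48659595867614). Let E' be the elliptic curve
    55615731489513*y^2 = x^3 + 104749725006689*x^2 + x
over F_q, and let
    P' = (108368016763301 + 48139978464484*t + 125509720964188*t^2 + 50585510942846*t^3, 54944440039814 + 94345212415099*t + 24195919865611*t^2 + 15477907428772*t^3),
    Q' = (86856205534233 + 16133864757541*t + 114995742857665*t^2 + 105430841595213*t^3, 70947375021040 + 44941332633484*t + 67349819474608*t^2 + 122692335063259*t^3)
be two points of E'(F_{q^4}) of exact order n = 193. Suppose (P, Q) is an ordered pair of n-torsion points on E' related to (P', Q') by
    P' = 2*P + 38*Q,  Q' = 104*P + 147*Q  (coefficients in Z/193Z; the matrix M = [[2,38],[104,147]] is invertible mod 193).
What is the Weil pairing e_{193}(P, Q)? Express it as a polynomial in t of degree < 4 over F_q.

81015963309005 + 50142669110111*t + 90048989242208*t^2 + 25357562016307*t^3

Since e_{193}(P,P)=e_{193}(Q,Q)=1 and e_{193}(Q,P)=e_{193}(P,Q)^{-1}, expanding e_{193}(2*P + 38*Q,104*P + 147*Q) leaves e(P,Q)^det(M).
Hence e(P,Q) = e(P',Q')^{43} where 43 = 9^{-1} mod 193.
Montgomery->Weierstrass: x_W = 69373406441892*x+105153694504590, y_W=69373406441892*y on F_{166771646209657}; lands on y^2=x^3+131536774228513*x+101626167486036.
n = 193 = (11000001)_2 (8 bits, wt 3); accumulate f_{193,P'}(Q'+S)/f_{193,P'}(S) along the 7-step ladder.
e_{193}(P',Q') = 157412655750010 + 88798158912754*t + 6889243187830*t^2 + 831255111366*t^3.
Finally e_{193}(P,Q) = 81015963309005 + 50142669110111*t + 90048989242208*t^2 + 25357562016307*t^3.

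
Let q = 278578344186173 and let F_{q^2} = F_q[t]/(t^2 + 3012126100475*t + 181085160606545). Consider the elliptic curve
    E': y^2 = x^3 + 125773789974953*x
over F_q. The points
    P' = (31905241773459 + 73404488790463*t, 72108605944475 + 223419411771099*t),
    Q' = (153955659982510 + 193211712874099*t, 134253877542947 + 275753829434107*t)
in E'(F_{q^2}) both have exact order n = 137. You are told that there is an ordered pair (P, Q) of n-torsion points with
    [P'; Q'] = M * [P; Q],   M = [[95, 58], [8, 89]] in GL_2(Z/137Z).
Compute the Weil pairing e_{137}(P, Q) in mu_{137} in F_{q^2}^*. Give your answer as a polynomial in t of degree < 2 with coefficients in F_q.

e_{137}(aP+bQ,cP+dQ) = e_{137}(P,Q)^(ad-bc); with (a,b,c,d)=(95,58,8,89) this gives the det-137 law.
Hence e(P,Q) = e(P',Q')^{67} where 67 = 45^{-1} mod 137.
8-bit Miller (10001001) on E'/F_{278578344186173} with a'=125773789974953, b'=0: accumulate tangent/chord ratios at Q'+S and P'+S'.
Miller gives e_{137}(P',Q') = 100069771084538 + 54317364898390*t in F_{278578344186173^2}.
Finally e_{137}(P,Q) = 33057409719102 + 85633528399101*t.

33057409719102 + 85633528399101*t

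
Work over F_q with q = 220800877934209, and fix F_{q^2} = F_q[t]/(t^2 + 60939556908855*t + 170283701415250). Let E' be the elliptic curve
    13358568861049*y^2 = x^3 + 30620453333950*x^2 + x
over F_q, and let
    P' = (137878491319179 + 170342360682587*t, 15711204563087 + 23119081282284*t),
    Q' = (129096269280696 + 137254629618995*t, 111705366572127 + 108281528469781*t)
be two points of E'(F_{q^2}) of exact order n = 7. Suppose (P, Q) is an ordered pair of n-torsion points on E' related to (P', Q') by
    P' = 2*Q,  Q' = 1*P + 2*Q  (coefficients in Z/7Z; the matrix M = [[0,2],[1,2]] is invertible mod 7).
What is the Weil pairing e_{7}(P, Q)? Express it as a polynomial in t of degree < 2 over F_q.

46952223023827 + 47140697060889*t

Alternating bilinearity on E[7] (values in mu_{7} in F_{220800877934209^2}) gives e(P',Q') = e(P,Q)^det(M).
0*2 - 2*1 = -2; reduced mod 7: det = 5, inverse 3.
Montgomery->Weierstrass: x_W = 91835412664791*x+138370085541082, y_W=91835412664791*y on F_{220800877934209}; lands on y^2=x^3+92874963040585.
Double-and-add over 111: 3-1 doublings, 3-1 additions; each step l_{T,T}/v_{2T} or l_{T,P'}/v at Q'+S for random S.
The quotient is 13321329271223 + 31743744761289*t.
Finally e_{7}(P,Q) = 46952223023827 + 47140697060889*t.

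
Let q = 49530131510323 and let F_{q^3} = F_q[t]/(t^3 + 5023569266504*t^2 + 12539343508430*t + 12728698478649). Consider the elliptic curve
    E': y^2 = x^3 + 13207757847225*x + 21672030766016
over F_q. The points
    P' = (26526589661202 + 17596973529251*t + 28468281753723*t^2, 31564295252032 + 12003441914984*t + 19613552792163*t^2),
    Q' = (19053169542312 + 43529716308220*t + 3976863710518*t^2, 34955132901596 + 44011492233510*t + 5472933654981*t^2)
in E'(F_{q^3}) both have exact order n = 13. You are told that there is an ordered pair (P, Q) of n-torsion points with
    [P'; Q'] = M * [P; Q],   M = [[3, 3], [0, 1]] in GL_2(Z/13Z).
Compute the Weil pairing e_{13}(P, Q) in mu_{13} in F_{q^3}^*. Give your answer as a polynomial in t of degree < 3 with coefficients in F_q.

e_{13} is bilinear + alternating on E[13], so e_{13}(3*P + 3*Q, 1*Q) = e_{13}(P,Q)^(3*1-3*0).
3*1 - 3*0 = 3; reduced mod 13: det = 3, inverse 9.
Run Miller on y^2=x^3+13207757847225*x+21672030766016 over F_{49530131510323}: ladder 1101 (4 bits); e = f_P(D_Q)/f_Q(D_P).
Miller gives e_{13}(P',Q') = 20458956360995 + 18317739259016*t + 22846396252126*t^2 in F_{49530131510323^3}.
Hence e(P,Q) = 27467544565313 + 28485090889606*t + 22853783822912*t^2 in F_{49530131510323^3}^*.

27467544565313 + 28485090889606*t + 22853783822912*t^2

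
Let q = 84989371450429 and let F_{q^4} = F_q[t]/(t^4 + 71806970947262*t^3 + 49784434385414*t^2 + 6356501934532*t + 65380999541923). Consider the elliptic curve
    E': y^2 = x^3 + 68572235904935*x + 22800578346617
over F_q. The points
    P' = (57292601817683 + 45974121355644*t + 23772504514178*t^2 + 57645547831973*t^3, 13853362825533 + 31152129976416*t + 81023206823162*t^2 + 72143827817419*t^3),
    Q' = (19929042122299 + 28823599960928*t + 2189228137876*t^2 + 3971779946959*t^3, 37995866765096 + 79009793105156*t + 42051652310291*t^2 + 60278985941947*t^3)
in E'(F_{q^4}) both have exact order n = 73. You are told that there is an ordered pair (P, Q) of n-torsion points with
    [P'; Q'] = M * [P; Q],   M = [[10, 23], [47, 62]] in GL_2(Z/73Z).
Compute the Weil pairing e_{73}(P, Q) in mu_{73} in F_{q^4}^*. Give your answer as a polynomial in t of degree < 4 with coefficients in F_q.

78370737961390 + 72532724869862*t + 32615443763700*t^2 + 59999225350277*t^3

The 73-Weil pairing on E[73] over F_{84989371450429} is alternating-bilinear: e_{73}(P',Q') = e_{73}(P,Q)^det(M).
Inverting 50 mod 73: 19. Thus e_{73}(P,Q) = e(P',Q')^{19}.
Run Miller on y^2=x^3+68572235904935*x+22800578346617 over F_{84989371450429}: ladder 1001001 (7 bits); e = f_P(D_Q)/f_Q(D_P).
Miller gives e_{73}(P',Q') = 9677808249498 + 55825103745011*t + 69012953231839*t^2 + 5816556069683*t^3 in F_{84989371450429^4}.
Hence e(P,Q) = 78370737961390 + 72532724869862*t + 32615443763700*t^2 + 59999225350277*t^3 in F_{84989371450429^4}^*.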